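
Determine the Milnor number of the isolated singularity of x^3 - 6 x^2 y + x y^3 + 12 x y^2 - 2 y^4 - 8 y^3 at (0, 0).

7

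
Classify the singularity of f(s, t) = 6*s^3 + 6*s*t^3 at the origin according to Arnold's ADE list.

E_{7}

The Hessian of f at 0 is [[0, 0], [0, 0]] with rank 0, so corank 2. A Groebner basis of the Jacobian ideal J(f) in C{s,t} is {s^3, s*t^2, 3*s^2 + t^3}; counting standard monomials gives mu = 7. Corank 2; j^3 = 6*s^3 is a perfect cube, so E-series; the 4-jet and mu = 7 give E_7.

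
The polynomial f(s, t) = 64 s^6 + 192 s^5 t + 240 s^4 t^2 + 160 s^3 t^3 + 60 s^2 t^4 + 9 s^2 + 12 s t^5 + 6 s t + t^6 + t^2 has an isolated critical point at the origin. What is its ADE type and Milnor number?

Type A5, Milnor number mu = 5.

The Hessian of f at 0 has rank 1. Corank 1: A-series; mu = 5 gives A_5.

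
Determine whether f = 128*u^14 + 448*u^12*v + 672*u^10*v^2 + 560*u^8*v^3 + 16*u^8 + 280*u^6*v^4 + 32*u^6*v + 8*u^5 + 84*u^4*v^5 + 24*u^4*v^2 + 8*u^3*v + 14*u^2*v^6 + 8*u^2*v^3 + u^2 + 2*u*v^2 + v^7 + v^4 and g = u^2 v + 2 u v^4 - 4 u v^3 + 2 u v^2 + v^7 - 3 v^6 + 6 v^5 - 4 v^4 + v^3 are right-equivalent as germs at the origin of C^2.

No.

The Hessian of f at 0 has rank 1. Corank 1: A-series; mu = 6 gives A_6. The Hessian of g at 0 has rank 0. Corank 2; j^3 = v*(u + v)^2 has shape L^2 M (L != M), so D-series; mu = 7 gives D_7. f is A_6 but g is D_7, hence not right-equivalent.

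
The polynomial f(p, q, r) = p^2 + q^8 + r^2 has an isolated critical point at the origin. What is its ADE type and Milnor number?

The Hessian of f at 0 is [[2, 0, 0], [0, 0, 0], [0, 0, 2]] with rank 2, so corank 1. A Groebner basis of the Jacobian ideal J(f) in C{p,q,r} is {q^7, p, r}; counting standard monomials gives mu = 7. Corank 1: A-series; mu = 7 gives A_7.

Type A_{7}, Milnor number mu = 7.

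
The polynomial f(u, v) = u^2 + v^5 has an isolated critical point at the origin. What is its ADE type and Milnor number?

The Hessian of f at 0 has rank 1. Corank 1: A-series; mu = 4 gives A_4.

Type A_{4}, Milnor number mu = 4.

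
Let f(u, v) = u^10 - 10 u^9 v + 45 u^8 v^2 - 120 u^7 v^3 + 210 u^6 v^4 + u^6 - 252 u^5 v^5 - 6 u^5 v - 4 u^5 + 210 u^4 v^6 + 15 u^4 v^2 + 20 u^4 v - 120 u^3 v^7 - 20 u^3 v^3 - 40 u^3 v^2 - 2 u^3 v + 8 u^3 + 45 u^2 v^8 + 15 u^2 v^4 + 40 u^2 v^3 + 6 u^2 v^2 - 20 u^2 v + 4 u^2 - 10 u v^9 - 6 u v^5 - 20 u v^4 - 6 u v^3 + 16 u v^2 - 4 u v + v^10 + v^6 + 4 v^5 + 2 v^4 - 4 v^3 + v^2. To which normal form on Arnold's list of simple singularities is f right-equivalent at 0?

The Hessian of f at 0 is [[8, -4], [-4, 2]] with rank 1, so corank 1. A Groebner basis of the Jacobian ideal J(f) in C{u,v} is {u^2*v^2 + 2822*u^2*v/3 + 17984*u^2/3 - 5503*u*v^2/3 - 10660*u*v + 13160*u/3 + 1773*v^3/2 + 4928*v^2 - 6580*v/3, 3724*u^2*v/3 + 23632*u^2/3 + u*v^3 - 7250*u*v^2/3 - 14008*u*v + 17296*u/3 + 1167*v^3 + 6476*v^2 - 8648*v/3, 4720*u^2*v/3 + 29728*u^2/3 - 9176*u*v^2/3 - 17616*u*v + 21760*u/3 + v^4 + 1476*v^3 + 8144*v^2 - 10880*v/3, u^3 - 3*u^2*v - 2*u^2 + 3*u*v^2 + 4*u*v - 2*u - v^3 - 2*v^2 + v}; counting standard monomials gives mu = 9. Corank 1: A-series; mu = 9 gives A_9.

A9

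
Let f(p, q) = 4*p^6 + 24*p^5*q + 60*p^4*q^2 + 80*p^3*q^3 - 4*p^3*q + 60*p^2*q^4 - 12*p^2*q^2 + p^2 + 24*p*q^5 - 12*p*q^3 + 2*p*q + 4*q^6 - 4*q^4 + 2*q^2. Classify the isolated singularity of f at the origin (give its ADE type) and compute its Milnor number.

The Hessian of f at 0 is [[2, 2], [2, 4]] with rank 2, so corank 0. A Groebner basis of the Jacobian ideal J(f) in C{p,q} is {p, q}; counting standard monomials gives mu = 1. Corank 0: nondegenerate Morse point, so A_1.

Type A_1, Milnor number mu = 1.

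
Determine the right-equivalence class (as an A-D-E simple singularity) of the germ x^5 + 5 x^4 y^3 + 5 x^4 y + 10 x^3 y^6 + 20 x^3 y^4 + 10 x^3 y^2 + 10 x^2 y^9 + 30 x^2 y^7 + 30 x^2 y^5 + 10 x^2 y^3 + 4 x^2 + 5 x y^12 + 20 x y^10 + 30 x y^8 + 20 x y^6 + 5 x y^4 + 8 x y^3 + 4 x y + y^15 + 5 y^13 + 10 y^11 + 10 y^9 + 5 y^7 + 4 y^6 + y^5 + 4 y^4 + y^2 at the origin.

A_{4}

The Hessian of f at 0 is [[8, 4], [4, 2]] with rank 1, so corank 1. A Groebner basis of the Jacobian ideal J(f) in C{x,y} is {x + y^3 + y/2, x^2 - y^2/4, x*y + y^2/2}; counting standard monomials gives mu = 4. Corank 1: A-series; mu = 4 gives A_4.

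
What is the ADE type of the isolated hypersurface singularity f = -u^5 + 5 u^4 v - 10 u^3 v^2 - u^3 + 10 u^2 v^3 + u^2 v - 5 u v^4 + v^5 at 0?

D6

The Hessian of f at 0 has rank 0. Corank 2; j^3 = -u^2*(u - v) has shape L^2 M (L != M), so D-series; mu = 6 gives D_6.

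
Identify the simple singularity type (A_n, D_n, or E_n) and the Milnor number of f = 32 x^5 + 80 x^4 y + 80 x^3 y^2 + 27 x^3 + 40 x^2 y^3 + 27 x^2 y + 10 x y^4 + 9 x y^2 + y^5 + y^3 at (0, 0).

The Hessian of f at 0 has rank 0. Corank 2; j^3 = (3*x + y)^3 is a perfect cube, so E-series; the 5-jet and mu = 8 give E_8.

Type E8, Milnor number mu = 8.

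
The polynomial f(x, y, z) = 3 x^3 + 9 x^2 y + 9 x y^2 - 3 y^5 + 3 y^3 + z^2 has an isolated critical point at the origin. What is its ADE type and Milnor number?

Type E_8, Milnor number mu = 8.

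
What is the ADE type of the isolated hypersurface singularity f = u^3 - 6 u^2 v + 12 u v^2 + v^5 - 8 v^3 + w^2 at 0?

E8

The Hessian of f at 0 is [[0, 0, 0], [0, 0, 0], [0, 0, 2]] with rank 1, so corank 2. A Groebner basis of the Jacobian ideal J(f) in C{u,v,w} is {v^4, u^2 - 4*u*v + 4*v^2, w}; counting standard monomials gives mu = 8. Corank 2; j^3 = (u - 2*v)^3 is a perfect cube, so E-series; the 5-jet and mu = 8 give E_8.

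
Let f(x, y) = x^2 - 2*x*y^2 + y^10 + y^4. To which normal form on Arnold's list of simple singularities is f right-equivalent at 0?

A_9

The Hessian of f at 0 is [[2, 0], [0, 0]] with rank 1, so corank 1. A Groebner basis of the Jacobian ideal J(f) in C{x,y} is {x^5, x^4*y, -x + y^2}; counting standard monomials gives mu = 9. Corank 1: A-series; mu = 9 gives A_9.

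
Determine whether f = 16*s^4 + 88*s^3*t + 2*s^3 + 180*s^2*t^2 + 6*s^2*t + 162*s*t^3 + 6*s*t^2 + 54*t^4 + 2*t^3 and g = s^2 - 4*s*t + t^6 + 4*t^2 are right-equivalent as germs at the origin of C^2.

The Hessian of f at 0 has rank 0. Corank 2; j^3 = 2*(s + t)^3 is a perfect cube, so E-series; the 4-jet and mu = 7 give E_7. The Hessian of g at 0 has rank 1. Corank 1: A-series; mu = 5 gives A_5. f is E_7 but g is A_5, hence not right-equivalent.

No.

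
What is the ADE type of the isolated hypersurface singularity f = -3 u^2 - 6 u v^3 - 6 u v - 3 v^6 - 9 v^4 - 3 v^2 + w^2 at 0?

A3

The Hessian of f at 0 is [[-6, -6, 0], [-6, -6, 0], [0, 0, 2]] with rank 2, so corank 1. A Groebner basis of the Jacobian ideal J(f) in C{u,v,w} is {v^3, u + v, w}; counting standard monomials gives mu = 3. Corank 1: A-series; mu = 3 gives A_3.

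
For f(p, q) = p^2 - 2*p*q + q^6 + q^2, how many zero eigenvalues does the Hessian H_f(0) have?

1

Hessian at 0 has rank 1.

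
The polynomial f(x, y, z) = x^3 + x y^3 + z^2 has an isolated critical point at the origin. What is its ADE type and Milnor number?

Type E_{7}, Milnor number mu = 7.

The Hessian of f at 0 has rank 1. Corank 2; j^3 = x^3 is a perfect cube, so E-series; the 4-jet and mu = 7 give E_7.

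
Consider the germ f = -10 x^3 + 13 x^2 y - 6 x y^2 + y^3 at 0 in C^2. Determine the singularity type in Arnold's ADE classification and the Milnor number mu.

The Hessian of f at 0 has rank 0. Corank 2; j^3 = -(2*x - y)*(5*x^2 - 4*x*y + y^2) splits into three distinct lines over C (the quadratic factor has nonzero discriminant), so D_4.

Type D_4, Milnor number mu = 4.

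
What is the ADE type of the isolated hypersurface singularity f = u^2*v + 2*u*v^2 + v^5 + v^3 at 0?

D6

The Hessian of f at 0 is [[0, 0], [0, 0]] with rank 0, so corank 2. A Groebner basis of the Jacobian ideal J(f) in C{u,v} is {u^2/5 + v^4 - v^2/5, u^3 + v^3, u*v + v^2}; counting standard monomials gives mu = 6. Corank 2; j^3 = v*(u + v)^2 has shape L^2 M (L != M), so D-series; mu = 6 gives D_6.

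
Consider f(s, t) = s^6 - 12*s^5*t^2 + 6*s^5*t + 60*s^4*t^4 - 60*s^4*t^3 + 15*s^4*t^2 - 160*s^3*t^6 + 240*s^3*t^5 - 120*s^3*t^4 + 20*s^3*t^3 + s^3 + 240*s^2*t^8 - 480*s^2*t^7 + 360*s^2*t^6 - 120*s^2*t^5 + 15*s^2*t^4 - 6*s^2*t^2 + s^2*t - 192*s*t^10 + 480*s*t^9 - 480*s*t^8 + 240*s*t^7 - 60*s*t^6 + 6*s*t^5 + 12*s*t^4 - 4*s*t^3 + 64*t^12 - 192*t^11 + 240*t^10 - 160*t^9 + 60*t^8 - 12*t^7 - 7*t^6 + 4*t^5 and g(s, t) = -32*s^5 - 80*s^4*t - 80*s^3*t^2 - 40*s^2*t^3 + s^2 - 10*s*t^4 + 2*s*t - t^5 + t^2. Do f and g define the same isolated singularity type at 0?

The Hessian of f at 0 is [[0, 0], [0, 0]] with rank 0, so corank 2. A Groebner basis of the Jacobian ideal J(f) in C{s,t} is {-s^2/4 - s*t/4 + t^4 + t^3/2, s^3, s^2*t - 2*s*t/3 + 4*t^3/3, -s^2/2 + s*t^2 - s*t/2 + t^3}; counting standard monomials gives mu = 7. Corank 2; j^3 = s^2*(s + t) has shape L^2 M (L != M), so D-series; mu = 7 gives D_7. The Hessian of g at 0 is [[2, 2], [2, 2]] with rank 1, so corank 1. A Groebner basis of the Jacobian ideal J(g) in C{s,t} is {t^4, s + t}; counting standard monomials gives mu = 4. Corank 1: A-series; mu = 4 gives A_4. f is D_7 but g is A_4, hence not right-equivalent.

No.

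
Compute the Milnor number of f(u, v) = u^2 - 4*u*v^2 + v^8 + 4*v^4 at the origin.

The Hessian of f at 0 has rank 1. Corank 1: A-series; mu = 7 gives A_7.

7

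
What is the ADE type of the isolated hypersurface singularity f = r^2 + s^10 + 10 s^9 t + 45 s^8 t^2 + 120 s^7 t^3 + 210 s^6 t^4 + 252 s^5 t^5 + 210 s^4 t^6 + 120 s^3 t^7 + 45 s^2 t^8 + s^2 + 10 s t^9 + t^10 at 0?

A_9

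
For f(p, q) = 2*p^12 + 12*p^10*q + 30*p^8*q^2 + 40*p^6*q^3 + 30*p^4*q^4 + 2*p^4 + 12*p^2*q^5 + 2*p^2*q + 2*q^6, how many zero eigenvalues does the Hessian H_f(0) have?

2

Hessian at 0 has rank 0.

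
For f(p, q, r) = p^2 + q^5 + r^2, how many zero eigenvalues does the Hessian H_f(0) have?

Hessian at 0 has rank 2.

1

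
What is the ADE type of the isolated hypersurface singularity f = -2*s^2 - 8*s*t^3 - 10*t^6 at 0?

The Hessian of f at 0 is [[-4, 0], [0, 0]] with rank 1, so corank 1. A Groebner basis of the Jacobian ideal J(f) in C{s,t} is {s*t^2, s/2 + t^3, s^2}; counting standard monomials gives mu = 5. Corank 1: A-series; mu = 5 gives A_5.

A_{5}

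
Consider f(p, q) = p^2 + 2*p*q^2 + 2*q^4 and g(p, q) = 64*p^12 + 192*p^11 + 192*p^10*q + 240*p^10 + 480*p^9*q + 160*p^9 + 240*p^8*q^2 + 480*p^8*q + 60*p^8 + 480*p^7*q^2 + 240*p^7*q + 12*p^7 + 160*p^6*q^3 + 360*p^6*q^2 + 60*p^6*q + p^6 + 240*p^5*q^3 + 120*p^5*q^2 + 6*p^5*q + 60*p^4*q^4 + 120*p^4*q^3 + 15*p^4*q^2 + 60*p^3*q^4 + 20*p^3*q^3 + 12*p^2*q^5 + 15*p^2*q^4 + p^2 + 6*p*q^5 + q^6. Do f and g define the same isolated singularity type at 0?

No.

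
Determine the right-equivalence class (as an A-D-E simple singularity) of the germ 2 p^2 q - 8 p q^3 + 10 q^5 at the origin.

D_{6}

The Hessian of f at 0 is [[0, 0], [0, 0]] with rank 0, so corank 2. A Groebner basis of the Jacobian ideal J(f) in C{p,q} is {p^3, p^2*q, 2*p^2 + p*q^2, -p*q/2 + q^3}; counting standard monomials gives mu = 6. Corank 2; j^3 = 2*p^2*q has shape L^2 M (L != M), so D-series; mu = 6 gives D_6.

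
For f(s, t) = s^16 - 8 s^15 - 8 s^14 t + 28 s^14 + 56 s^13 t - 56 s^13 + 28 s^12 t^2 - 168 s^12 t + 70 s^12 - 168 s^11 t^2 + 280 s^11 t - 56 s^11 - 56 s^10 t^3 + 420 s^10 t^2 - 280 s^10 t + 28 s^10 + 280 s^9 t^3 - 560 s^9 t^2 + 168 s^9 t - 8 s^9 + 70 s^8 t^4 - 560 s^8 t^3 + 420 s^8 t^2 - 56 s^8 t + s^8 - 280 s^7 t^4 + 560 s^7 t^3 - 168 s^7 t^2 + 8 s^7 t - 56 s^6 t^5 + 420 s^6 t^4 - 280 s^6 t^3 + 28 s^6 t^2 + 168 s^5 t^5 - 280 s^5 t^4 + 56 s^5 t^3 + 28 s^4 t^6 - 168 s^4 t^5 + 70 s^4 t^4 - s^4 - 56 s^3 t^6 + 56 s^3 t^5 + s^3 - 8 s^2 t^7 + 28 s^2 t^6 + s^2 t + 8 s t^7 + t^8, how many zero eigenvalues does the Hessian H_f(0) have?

2

The Hessian at 0 is [[0, 0], [0, 0]] of rank 0; hence corank 2.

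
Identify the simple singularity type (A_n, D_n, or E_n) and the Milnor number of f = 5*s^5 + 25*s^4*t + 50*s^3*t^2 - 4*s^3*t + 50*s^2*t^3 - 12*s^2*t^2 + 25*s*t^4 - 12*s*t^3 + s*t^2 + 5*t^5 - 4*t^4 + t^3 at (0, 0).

Type D_{6}, Milnor number mu = 6.

The Hessian of f at 0 is [[0, 0], [0, 0]] with rank 0, so corank 2. A Groebner basis of the Jacobian ideal J(f) in C{s,t} is {s^3 - s*t/2 - 13*t^2/2, s^2*t + 2*t^2, s*t^2, t^3}; counting standard monomials gives mu = 6. Corank 2; j^3 = t^2*(s + t) has shape L^2 M (L != M), so D-series; mu = 6 gives D_6.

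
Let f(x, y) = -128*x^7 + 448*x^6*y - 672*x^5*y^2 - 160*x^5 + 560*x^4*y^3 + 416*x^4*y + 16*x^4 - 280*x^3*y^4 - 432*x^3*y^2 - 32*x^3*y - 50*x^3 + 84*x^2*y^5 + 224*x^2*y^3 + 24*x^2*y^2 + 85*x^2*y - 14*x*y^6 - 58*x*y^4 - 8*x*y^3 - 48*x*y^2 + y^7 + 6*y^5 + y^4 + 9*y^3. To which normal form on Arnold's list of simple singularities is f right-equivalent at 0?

D5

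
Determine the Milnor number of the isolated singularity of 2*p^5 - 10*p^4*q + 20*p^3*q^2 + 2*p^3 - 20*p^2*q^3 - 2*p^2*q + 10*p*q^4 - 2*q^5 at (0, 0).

6

The Hessian of f at 0 is [[0, 0], [0, 0]] with rank 0, so corank 2. A Groebner basis of the Jacobian ideal J(f) in C{p,q} is {p*q/5 + q^4, p*q^2, p^2 - p*q}; counting standard monomials gives mu = 6. Corank 2; j^3 = 2*p^2*(p - q) has shape L^2 M (L != M), so D-series; mu = 6 gives D_6.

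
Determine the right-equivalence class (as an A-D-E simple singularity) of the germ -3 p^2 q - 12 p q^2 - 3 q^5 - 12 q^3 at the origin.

D_{6}

The Hessian of f at 0 is [[0, 0], [0, 0]] with rank 0, so corank 2. A Groebner basis of the Jacobian ideal J(f) in C{p,q} is {p^2/5 + q^4 - 4*q^2/5, p^3 + 8*q^3, p*q + 2*q^2}; counting standard monomials gives mu = 6. Corank 2; j^3 = -3*q*(p + 2*q)^2 has shape L^2 M (L != M), so D-series; mu = 6 gives D_6.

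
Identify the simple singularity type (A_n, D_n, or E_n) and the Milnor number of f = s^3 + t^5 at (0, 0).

The Hessian of f at 0 has rank 0. Corank 2; j^3 = s^3 is a perfect cube, so E-series; the 5-jet and mu = 8 give E_8.

Type E8, Milnor number mu = 8.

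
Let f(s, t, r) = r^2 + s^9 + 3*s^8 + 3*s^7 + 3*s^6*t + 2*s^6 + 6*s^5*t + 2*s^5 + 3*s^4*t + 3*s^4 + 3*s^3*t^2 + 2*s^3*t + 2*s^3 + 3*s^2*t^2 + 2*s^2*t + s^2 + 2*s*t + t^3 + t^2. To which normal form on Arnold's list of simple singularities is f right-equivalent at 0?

A2

The Hessian of f at 0 is [[2, 2, 0], [2, 2, 0], [0, 0, 2]] with rank 2, so corank 1. A Groebner basis of the Jacobian ideal J(f) in C{s,t,r} is {t^2, s + t, r}; counting standard monomials gives mu = 2. Corank 1: A-series; mu = 2 gives A_2.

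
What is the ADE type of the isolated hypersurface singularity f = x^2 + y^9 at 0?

A_8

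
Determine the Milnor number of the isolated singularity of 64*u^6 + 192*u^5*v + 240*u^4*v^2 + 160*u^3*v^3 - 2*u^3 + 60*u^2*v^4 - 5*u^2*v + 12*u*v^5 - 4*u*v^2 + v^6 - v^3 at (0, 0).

7

The Hessian of f at 0 is [[0, 0], [0, 0]] with rank 0, so corank 2. A Groebner basis of the Jacobian ideal J(f) in C{u,v} is {u*v/12 + v^5 + v^2/12, u*v^2 + v^3, u^2 + 3*u*v/2 + v^2/2}; counting standard monomials gives mu = 7. Corank 2; j^3 = -(u + v)^2*(2*u + v) has shape L^2 M (L != M), so D-series; mu = 7 gives D_7.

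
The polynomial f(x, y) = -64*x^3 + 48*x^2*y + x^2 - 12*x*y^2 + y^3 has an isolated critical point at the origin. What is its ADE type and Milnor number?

Type A_2, Milnor number mu = 2.

The Hessian of f at 0 is [[2, 0], [0, 0]] with rank 1, so corank 1. A Groebner basis of the Jacobian ideal J(f) in C{x,y} is {y^2, x}; counting standard monomials gives mu = 2. Corank 1: A-series; mu = 2 gives A_2.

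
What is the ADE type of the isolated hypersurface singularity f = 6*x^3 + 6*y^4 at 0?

The Hessian of f at 0 is [[0, 0], [0, 0]] with rank 0, so corank 2. A Groebner basis of the Jacobian ideal J(f) in C{x,y} is {y^3, x^2}; counting standard monomials gives mu = 6. Corank 2; j^3 = 6*x^3 is a perfect cube, so E-series; the 4-jet and mu = 6 give E_6.

E6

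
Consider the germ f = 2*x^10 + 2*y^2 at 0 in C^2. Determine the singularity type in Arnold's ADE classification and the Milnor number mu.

The Hessian of f at 0 has rank 1. Corank 1: A-series; mu = 9 gives A_9.

Type A_9, Milnor number mu = 9.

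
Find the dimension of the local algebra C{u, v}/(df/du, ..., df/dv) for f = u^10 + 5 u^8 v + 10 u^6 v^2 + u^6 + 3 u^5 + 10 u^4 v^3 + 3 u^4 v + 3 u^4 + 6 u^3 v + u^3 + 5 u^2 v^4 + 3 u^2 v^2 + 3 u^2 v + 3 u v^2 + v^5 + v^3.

The Hessian of f at 0 is [[0, 0], [0, 0]] with rank 0, so corank 2. A Groebner basis of the Jacobian ideal J(f) in C{u,v} is {u^2/4 + u*v^3 + u*v^2/2 + u*v/2 + v^3/2 + v^2/4, v^4, u^3 + 3*u^2/2 + 3*u*v + v^3 + 3*v^2/2, u^2*v - u^2/2 + u*v^2 - u*v - v^2/2}; counting standard monomials gives mu = 8. Corank 2; j^3 = (u + v)^3 is a perfect cube, so E-series; the 5-jet and mu = 8 give E_8.

8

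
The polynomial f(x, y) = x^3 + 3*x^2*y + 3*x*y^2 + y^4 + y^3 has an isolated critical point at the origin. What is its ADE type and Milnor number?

The Hessian of f at 0 is [[0, 0], [0, 0]] with rank 0, so corank 2. A Groebner basis of the Jacobian ideal J(f) in C{x,y} is {y^3, x^2 + 2*x*y + y^2}; counting standard monomials gives mu = 6. Corank 2; j^3 = (x + y)^3 is a perfect cube, so E-series; the 4-jet and mu = 6 give E_6.

Type E_6, Milnor number mu = 6.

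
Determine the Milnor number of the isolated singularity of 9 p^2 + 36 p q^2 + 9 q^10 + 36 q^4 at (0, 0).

9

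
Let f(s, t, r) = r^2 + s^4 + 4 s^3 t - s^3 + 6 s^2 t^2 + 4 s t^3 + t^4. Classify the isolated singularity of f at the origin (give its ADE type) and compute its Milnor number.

Type E6, Milnor number mu = 6.

The Hessian of f at 0 has rank 1. Corank 2; j^3 = -s^3 is a perfect cube, so E-series; the 4-jet and mu = 6 give E_6.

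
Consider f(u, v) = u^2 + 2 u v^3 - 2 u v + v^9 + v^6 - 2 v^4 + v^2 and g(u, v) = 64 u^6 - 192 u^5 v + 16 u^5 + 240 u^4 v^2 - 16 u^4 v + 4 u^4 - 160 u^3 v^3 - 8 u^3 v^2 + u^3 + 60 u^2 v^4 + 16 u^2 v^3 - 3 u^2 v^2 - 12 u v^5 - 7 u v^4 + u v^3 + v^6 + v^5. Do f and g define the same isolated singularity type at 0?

No.

The Hessian of f at 0 is [[2, -2], [-2, 2]] with rank 1, so corank 1. A Groebner basis of the Jacobian ideal J(f) in C{u,v} is {u^2*v^2 + 2*u^2 - 3*u*v + v^2, u^3 - 3*u^2*v + 3*u*v^2 + u - v, u + v^3 - v}; counting standard monomials gives mu = 8. Corank 1: A-series; mu = 8 gives A_8. The Hessian of g at 0 is [[0, 0], [0, 0]] with rank 0, so corank 2. A Groebner basis of the Jacobian ideal J(g) in C{u,v} is {3*u^2/7 + v^4 + v^3/7, u^3, u^2*v - u^2/7 - v^3/21, -u^2 + u*v^2 - v^3/3}; counting standard monomials gives mu = 7. Corank 2; j^3 = u^3 is a perfect cube, so E-series; the 4-jet and mu = 7 give E_7. f is A_8 but g is E_7, hence not right-equivalent.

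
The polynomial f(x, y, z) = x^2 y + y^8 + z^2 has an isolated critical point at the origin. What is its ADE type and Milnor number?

The Hessian of f at 0 is [[0, 0, 0], [0, 0, 0], [0, 0, 2]] with rank 1, so corank 2. A Groebner basis of the Jacobian ideal J(f) in C{x,y,z} is {x^2/8 + y^7, x^3, x*y, z}; counting standard monomials gives mu = 9. Corank 2; j^3 = x^2*y has shape L^2 M (L != M), so D-series; mu = 9 gives D_9.

Type D_{9}, Milnor number mu = 9.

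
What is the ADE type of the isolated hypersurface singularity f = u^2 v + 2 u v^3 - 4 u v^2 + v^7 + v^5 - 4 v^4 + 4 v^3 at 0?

D_{8}

The Hessian of f at 0 has rank 0. Corank 2; j^3 = v*(u - 2*v)^2 has shape L^2 M (L != M), so D-series; mu = 8 gives D_8.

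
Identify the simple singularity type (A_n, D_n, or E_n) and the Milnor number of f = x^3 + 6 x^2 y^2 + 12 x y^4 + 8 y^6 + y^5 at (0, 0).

The Hessian of f at 0 has rank 0. Corank 2; j^3 = x^3 is a perfect cube, so E-series; the 5-jet and mu = 8 give E_8.

Type E_8, Milnor number mu = 8.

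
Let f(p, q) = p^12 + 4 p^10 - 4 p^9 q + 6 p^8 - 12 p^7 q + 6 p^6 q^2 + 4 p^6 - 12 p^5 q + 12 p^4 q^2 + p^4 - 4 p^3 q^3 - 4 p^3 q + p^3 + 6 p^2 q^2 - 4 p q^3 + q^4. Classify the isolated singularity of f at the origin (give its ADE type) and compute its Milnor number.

The Hessian of f at 0 has rank 0. Corank 2; j^3 = p^3 is a perfect cube, so E-series; the 4-jet and mu = 6 give E_6.

Type E_6, Milnor number mu = 6.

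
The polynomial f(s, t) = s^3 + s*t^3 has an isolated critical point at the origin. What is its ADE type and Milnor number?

The Hessian of f at 0 has rank 0. Corank 2; j^3 = s^3 is a perfect cube, so E-series; the 4-jet and mu = 7 give E_7.

Type E_7, Milnor number mu = 7.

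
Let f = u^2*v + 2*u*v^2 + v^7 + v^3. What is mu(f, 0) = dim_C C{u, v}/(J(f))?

8

The Hessian of f at 0 is [[0, 0], [0, 0]] with rank 0, so corank 2. A Groebner basis of the Jacobian ideal J(f) in C{u,v} is {u^2/7 + v^6 - v^2/7, u^3 + v^3, u*v + v^2}; counting standard monomials gives mu = 8. Corank 2; j^3 = v*(u + v)^2 has shape L^2 M (L != M), so D-series; mu = 8 gives D_8.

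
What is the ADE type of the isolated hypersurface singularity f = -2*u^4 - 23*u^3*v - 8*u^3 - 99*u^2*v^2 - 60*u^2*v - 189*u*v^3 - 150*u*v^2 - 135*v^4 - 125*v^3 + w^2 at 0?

The Hessian of f at 0 has rank 1. Corank 2; j^3 = -(2*u + 5*v)^3 is a perfect cube, so E-series; the 4-jet and mu = 7 give E_7.

E_7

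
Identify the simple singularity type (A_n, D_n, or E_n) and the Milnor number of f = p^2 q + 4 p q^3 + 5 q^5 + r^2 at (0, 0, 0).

The Hessian of f at 0 has rank 1. Corank 2; j^3 = p^2*q has shape L^2 M (L != M), so D-series; mu = 6 gives D_6.

Type D_{6}, Milnor number mu = 6.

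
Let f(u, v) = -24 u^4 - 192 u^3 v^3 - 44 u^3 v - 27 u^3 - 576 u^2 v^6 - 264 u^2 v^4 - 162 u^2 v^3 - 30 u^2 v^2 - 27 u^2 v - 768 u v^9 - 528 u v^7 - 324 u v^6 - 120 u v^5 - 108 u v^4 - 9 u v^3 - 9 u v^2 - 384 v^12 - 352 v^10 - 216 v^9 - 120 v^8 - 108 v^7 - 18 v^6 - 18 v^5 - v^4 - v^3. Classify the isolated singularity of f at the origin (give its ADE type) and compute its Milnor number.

The Hessian of f at 0 is [[0, 0], [0, 0]] with rank 0, so corank 2. A Groebner basis of the Jacobian ideal J(f) in C{u,v} is {19683*u^2/4 + 6561*u*v/2 + v^4 + 27*v^3/4 + 2187*v^2/4, u^3 + 135*u^2/4 + 45*u*v/2 + v^3/12 + 15*v^2/4, u^2*v - 243*u^2/4 - 81*u*v/2 - 7*v^3/36 - 27*v^2/4, 81*u^2 + u*v^2 + 54*u*v + 4*v^3/9 + 9*v^2}; counting standard monomials gives mu = 7. Corank 2; j^3 = -(3*u + v)^3 is a perfect cube, so E-series; the 4-jet and mu = 7 give E_7.

Type E_{7}, Milnor number mu = 7.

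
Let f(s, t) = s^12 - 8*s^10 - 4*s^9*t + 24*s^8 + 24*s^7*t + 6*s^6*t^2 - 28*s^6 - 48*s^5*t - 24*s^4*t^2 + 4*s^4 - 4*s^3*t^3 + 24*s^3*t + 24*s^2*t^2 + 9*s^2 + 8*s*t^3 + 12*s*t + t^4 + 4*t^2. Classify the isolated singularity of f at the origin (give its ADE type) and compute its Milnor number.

Type A_{3}, Milnor number mu = 3.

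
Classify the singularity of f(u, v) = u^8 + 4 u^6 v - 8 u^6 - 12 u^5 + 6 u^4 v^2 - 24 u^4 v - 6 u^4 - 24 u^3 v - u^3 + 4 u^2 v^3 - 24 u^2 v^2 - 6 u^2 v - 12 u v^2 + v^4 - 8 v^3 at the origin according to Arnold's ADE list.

E_{6}

The Hessian of f at 0 is [[0, 0], [0, 0]] with rank 0, so corank 2. A Groebner basis of the Jacobian ideal J(f) in C{u,v} is {u^3 + 3*u^2/4 + 3*u*v + 3*v^2, u^2*v - u^2/4 - u*v - v^2, u^2/16 + u*v^2 + u*v/4 + v^2/4, v^3}; counting standard monomials gives mu = 6. Corank 2; j^3 = -(u + 2*v)^3 is a perfect cube, so E-series; the 4-jet and mu = 6 give E_6.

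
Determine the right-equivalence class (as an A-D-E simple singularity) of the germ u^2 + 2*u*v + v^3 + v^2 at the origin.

The Hessian of f at 0 has rank 1. Corank 1: A-series; mu = 2 gives A_2.

A2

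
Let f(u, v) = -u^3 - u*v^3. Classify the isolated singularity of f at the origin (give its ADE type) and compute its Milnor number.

Type E7, Milnor number mu = 7.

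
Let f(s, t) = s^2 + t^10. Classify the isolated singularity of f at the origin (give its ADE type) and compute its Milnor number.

Type A9, Milnor number mu = 9.

The Hessian of f at 0 has rank 1. Corank 1: A-series; mu = 9 gives A_9.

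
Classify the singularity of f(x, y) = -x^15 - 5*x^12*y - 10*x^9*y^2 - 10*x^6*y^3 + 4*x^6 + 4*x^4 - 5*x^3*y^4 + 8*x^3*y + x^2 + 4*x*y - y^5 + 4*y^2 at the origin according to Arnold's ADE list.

The Hessian of f at 0 has rank 1. Corank 1: A-series; mu = 4 gives A_4.

A_{4}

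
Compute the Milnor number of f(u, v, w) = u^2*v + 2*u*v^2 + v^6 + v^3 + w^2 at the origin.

7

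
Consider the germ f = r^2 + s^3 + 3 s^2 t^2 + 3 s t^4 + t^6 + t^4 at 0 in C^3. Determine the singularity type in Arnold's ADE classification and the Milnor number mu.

The Hessian of f at 0 is [[0, 0, 0], [0, 0, 0], [0, 0, 2]] with rank 1, so corank 2. A Groebner basis of the Jacobian ideal J(f) in C{s,t,r} is {s^3, s^2*t, s^2/2 + s*t^2, t^3, r}; counting standard monomials gives mu = 6. Corank 2; j^3 = s^3 is a perfect cube, so E-series; the 4-jet and mu = 6 give E_6.

Type E_{6}, Milnor number mu = 6.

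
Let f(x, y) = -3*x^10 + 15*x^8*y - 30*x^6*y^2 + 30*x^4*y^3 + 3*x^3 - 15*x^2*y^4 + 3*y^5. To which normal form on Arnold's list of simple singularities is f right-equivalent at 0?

E_8

The Hessian of f at 0 has rank 0. Corank 2; j^3 = 3*x^3 is a perfect cube, so E-series; the 5-jet and mu = 8 give E_8.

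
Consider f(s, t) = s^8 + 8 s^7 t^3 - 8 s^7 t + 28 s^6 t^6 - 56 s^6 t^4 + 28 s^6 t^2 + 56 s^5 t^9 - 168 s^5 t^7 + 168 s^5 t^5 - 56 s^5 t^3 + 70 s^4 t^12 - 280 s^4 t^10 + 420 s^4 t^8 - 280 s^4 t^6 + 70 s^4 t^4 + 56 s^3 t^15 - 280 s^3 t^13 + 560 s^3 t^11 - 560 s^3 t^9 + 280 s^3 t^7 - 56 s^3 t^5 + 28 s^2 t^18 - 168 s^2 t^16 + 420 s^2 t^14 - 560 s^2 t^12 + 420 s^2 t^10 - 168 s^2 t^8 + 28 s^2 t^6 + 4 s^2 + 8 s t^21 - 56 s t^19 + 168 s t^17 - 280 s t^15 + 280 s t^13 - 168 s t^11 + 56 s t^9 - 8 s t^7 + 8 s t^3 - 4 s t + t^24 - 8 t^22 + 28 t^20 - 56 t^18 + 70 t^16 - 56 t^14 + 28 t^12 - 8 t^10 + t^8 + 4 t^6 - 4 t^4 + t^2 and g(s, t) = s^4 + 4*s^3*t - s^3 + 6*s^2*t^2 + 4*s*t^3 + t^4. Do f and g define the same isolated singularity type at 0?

No.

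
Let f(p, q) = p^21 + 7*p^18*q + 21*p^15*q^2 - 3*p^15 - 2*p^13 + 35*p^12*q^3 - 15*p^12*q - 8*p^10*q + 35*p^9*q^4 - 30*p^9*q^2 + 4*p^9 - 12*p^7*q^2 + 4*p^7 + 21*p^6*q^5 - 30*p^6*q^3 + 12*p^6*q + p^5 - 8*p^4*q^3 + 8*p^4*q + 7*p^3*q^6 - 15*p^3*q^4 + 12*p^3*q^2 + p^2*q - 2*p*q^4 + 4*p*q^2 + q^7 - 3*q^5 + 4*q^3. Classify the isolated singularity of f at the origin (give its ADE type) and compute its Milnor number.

The Hessian of f at 0 has rank 0. Corank 2; j^3 = q*(p + 2*q)^2 has shape L^2 M (L != M), so D-series; mu = 6 gives D_6.

Type D6, Milnor number mu = 6.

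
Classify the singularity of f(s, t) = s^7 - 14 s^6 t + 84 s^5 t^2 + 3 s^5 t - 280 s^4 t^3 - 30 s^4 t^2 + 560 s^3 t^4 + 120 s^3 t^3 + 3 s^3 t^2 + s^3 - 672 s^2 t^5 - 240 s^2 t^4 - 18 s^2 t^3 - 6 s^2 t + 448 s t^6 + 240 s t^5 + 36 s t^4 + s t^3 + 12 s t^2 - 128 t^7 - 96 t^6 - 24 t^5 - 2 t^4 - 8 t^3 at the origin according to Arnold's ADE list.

The Hessian of f at 0 is [[0, 0], [0, 0]] with rank 0, so corank 2. A Groebner basis of the Jacobian ideal J(f) in C{s,t} is {s^3 - 6*s^2*t - 48*s^2 + 192*s*t - 192*t^2, 6*s^2 + s*t^2 - 24*s*t + 24*t^2, 3*s^2 - 12*s*t + t^3 + 12*t^2}; counting standard monomials gives mu = 7. Corank 2; j^3 = (s - 2*t)^3 is a perfect cube, so E-series; the 4-jet and mu = 7 give E_7.

E_7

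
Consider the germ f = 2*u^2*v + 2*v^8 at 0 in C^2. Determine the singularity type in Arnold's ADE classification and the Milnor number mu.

The Hessian of f at 0 is [[0, 0], [0, 0]] with rank 0, so corank 2. A Groebner basis of the Jacobian ideal J(f) in C{u,v} is {u^2/8 + v^7, u^3, u*v}; counting standard monomials gives mu = 9. Corank 2; j^3 = 2*u^2*v has shape L^2 M (L != M), so D-series; mu = 9 gives D_9.

Type D_{9}, Milnor number mu = 9.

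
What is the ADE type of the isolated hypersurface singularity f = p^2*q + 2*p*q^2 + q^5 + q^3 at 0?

D6

The Hessian of f at 0 has rank 0. Corank 2; j^3 = q*(p + q)^2 has shape L^2 M (L != M), so D-series; mu = 6 gives D_6.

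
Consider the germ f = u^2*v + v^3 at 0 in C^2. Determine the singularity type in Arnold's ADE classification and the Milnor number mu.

Type D_{4}, Milnor number mu = 4.

The Hessian of f at 0 has rank 0. Corank 2; j^3 = v*(u^2 + v^2) splits into three distinct lines over C (the quadratic factor has nonzero discriminant), so D_4.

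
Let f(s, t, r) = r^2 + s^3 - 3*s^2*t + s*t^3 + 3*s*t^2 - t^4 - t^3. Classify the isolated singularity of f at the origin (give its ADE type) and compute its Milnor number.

Type E_{7}, Milnor number mu = 7.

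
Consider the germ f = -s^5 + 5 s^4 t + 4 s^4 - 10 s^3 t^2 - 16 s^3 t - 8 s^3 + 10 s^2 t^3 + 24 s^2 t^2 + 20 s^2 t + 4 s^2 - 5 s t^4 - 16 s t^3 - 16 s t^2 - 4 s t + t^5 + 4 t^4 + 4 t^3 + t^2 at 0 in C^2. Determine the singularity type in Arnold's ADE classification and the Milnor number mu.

Type A4, Milnor number mu = 4.

The Hessian of f at 0 is [[8, -4], [-4, 2]] with rank 1, so corank 1. A Groebner basis of the Jacobian ideal J(f) in C{s,t} is {4*s + t^3 - t^2 - 2*t, s^2 + s - t^2/2 - t/2, s*t + s - 3*t^2/4 - t/2}; counting standard monomials gives mu = 4. Corank 1: A-series; mu = 4 gives A_4.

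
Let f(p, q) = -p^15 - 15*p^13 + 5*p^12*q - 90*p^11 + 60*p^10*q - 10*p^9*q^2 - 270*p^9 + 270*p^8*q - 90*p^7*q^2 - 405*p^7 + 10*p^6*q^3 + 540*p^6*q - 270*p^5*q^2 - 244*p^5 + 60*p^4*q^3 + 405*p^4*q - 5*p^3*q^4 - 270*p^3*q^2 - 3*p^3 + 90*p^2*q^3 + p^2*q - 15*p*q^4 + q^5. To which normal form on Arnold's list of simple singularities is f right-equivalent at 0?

D6

The Hessian of f at 0 has rank 0. Corank 2; j^3 = -p^2*(3*p - q) has shape L^2 M (L != M), so D-series; mu = 6 gives D_6.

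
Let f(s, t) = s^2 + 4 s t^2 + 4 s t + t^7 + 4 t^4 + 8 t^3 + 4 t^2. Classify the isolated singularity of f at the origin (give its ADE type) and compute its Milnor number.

The Hessian of f at 0 has rank 1. Corank 1: A-series; mu = 6 gives A_6.

Type A_{6}, Milnor number mu = 6.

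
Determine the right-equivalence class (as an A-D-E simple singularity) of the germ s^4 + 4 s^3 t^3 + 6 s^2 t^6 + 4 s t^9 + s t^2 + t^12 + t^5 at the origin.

The Hessian of f at 0 has rank 0. Corank 2; j^3 = s*t^2 has shape L^2 M (L != M), so D-series; mu = 5 gives D_5.

D5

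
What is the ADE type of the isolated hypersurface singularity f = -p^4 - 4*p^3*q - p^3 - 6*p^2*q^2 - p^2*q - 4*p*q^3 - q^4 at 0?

The Hessian of f at 0 is [[0, 0], [0, 0]] with rank 0, so corank 2. A Groebner basis of the Jacobian ideal J(f) in C{p,q} is {p*q^2, -p*q/4 + q^3, p^2 + p*q}; counting standard monomials gives mu = 5. Corank 2; j^3 = -p^2*(p + q) has shape L^2 M (L != M), so D-series; mu = 5 gives D_5.

D_5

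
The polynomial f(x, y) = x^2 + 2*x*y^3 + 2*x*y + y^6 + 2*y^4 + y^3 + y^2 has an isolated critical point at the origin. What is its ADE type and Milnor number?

The Hessian of f at 0 has rank 1. Corank 1: A-series; mu = 2 gives A_2.

Type A2, Milnor number mu = 2.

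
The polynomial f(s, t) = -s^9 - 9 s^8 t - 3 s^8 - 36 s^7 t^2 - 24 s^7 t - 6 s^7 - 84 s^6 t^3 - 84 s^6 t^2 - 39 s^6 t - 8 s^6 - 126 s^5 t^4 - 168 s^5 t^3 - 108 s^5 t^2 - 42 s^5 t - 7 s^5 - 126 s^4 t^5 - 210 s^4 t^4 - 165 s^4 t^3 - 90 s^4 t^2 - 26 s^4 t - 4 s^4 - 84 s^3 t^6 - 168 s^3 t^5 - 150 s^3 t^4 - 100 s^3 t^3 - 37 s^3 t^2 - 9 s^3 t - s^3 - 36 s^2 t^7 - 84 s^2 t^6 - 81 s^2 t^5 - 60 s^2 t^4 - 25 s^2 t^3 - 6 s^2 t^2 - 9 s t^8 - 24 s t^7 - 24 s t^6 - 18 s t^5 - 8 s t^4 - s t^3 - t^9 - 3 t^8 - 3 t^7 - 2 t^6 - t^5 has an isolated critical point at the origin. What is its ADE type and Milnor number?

Type E_{7}, Milnor number mu = 7.

The Hessian of f at 0 is [[0, 0], [0, 0]] with rank 0, so corank 2. A Groebner basis of the Jacobian ideal J(f) in C{s,t} is {-3*s^2/5 + t^4 - t^3/5, s^3, s^2*t + s^2/5 + t^3/15, s^2/5 + s*t^2 + t^3/15}; counting standard monomials gives mu = 7. Corank 2; j^3 = -s^3 is a perfect cube, so E-series; the 4-jet and mu = 7 give E_7.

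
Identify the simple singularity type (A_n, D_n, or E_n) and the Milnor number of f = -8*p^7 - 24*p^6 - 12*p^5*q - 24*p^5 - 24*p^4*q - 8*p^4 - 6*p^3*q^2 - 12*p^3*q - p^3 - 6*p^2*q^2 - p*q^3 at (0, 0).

Type E7, Milnor number mu = 7.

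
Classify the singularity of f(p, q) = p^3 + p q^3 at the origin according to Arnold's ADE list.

The Hessian of f at 0 has rank 0. Corank 2; j^3 = p^3 is a perfect cube, so E-series; the 4-jet and mu = 7 give E_7.

E_{7}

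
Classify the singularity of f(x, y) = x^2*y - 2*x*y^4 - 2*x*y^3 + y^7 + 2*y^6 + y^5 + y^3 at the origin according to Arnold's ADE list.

D4

The Hessian of f at 0 has rank 0. Corank 2; j^3 = y*(x^2 + y^2) splits into three distinct lines over C (the quadratic factor has nonzero discriminant), so D_4.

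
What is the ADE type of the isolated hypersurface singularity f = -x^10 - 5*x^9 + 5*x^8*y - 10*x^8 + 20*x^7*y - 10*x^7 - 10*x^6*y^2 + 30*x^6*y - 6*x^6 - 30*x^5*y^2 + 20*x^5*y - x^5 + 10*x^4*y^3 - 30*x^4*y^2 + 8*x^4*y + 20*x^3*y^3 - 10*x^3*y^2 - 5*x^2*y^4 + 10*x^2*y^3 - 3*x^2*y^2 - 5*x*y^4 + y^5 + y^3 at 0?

E_{8}

The Hessian of f at 0 is [[0, 0], [0, 0]] with rank 0, so corank 2. A Groebner basis of the Jacobian ideal J(f) in C{x,y} is {x^4 - 2*x*y^2, x^2*y - x*y^2 - y^2/2, y^3}; counting standard monomials gives mu = 8. Corank 2; j^3 = y^3 is a perfect cube, so E-series; the 5-jet and mu = 8 give E_8.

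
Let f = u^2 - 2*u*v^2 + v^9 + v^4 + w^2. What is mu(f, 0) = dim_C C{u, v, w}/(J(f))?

The Hessian of f at 0 is [[2, 0, 0], [0, 0, 0], [0, 0, 2]] with rank 2, so corank 1. A Groebner basis of the Jacobian ideal J(f) in C{u,v,w} is {u^4, -u + v^2, w}; counting standard monomials gives mu = 8. Corank 1: A-series; mu = 8 gives A_8.

8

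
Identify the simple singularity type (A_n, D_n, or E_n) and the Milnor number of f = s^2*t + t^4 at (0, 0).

The Hessian of f at 0 has rank 0. Corank 2; j^3 = s^2*t has shape L^2 M (L != M), so D-series; mu = 5 gives D_5.

Type D_{5}, Milnor number mu = 5.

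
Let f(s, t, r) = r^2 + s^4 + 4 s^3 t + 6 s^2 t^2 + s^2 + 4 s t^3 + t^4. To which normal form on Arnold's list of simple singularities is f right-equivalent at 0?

A_{3}

The Hessian of f at 0 is [[2, 0, 0], [0, 0, 0], [0, 0, 2]] with rank 2, so corank 1. A Groebner basis of the Jacobian ideal J(f) in C{s,t,r} is {t^3, s, r}; counting standard monomials gives mu = 3. Corank 1: A-series; mu = 3 gives A_3.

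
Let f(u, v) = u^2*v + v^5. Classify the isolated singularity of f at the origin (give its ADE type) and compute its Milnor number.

Type D_6, Milnor number mu = 6.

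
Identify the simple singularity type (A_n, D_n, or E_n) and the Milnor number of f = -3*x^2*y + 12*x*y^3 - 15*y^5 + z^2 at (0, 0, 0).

Type D_{6}, Milnor number mu = 6.

The Hessian of f at 0 has rank 1. Corank 2; j^3 = -3*x^2*y has shape L^2 M (L != M), so D-series; mu = 6 gives D_6.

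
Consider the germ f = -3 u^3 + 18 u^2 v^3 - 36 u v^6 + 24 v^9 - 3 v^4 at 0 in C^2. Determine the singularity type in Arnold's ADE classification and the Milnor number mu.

Type E_6, Milnor number mu = 6.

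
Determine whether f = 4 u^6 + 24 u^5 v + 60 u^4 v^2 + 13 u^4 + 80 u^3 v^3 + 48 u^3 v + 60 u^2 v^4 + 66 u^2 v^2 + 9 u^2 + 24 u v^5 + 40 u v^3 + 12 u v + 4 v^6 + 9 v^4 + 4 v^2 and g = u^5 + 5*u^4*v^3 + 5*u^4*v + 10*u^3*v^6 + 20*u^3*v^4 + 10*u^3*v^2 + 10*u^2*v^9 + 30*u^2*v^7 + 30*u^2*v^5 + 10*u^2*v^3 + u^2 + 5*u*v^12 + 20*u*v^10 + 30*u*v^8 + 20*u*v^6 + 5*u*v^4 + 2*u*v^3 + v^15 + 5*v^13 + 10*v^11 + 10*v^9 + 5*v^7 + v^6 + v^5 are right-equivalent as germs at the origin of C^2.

No.

The Hessian of f at 0 has rank 1. Corank 1: A-series; mu = 3 gives A_3. The Hessian of g at 0 has rank 1. Corank 1: A-series; mu = 4 gives A_4. f is A_3 but g is A_4, hence not right-equivalent.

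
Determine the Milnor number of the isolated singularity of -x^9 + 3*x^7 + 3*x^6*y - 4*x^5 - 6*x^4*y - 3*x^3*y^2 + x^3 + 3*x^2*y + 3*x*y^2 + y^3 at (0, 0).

8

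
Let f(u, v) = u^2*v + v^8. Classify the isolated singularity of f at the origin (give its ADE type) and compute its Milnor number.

Type D_{9}, Milnor number mu = 9.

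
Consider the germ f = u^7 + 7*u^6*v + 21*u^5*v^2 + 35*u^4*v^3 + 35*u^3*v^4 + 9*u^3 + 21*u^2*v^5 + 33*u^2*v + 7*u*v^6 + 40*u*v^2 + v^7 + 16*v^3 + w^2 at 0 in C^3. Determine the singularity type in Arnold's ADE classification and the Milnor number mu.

Type D8, Milnor number mu = 8.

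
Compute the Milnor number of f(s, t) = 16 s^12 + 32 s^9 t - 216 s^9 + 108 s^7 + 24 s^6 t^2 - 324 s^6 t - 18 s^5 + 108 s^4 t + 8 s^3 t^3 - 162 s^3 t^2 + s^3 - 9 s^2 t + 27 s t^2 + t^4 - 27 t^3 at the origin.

6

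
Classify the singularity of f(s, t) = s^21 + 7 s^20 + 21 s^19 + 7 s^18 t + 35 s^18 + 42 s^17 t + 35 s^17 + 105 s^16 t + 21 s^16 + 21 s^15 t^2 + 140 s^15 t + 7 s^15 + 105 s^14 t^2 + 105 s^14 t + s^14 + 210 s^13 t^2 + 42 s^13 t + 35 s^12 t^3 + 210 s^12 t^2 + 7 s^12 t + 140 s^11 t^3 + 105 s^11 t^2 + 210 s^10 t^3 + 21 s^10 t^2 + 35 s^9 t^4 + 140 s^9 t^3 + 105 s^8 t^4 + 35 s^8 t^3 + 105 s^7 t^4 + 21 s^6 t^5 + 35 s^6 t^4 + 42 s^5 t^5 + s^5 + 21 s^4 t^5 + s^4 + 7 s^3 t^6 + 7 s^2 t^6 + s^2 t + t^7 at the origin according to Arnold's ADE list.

The Hessian of f at 0 has rank 0. Corank 2; j^3 = s^2*t has shape L^2 M (L != M), so D-series; mu = 8 gives D_8.

D_8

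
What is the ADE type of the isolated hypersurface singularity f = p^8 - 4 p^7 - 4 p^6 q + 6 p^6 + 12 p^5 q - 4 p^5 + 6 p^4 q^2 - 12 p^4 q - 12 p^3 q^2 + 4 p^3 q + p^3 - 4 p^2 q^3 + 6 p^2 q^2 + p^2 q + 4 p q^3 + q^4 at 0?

D_{5}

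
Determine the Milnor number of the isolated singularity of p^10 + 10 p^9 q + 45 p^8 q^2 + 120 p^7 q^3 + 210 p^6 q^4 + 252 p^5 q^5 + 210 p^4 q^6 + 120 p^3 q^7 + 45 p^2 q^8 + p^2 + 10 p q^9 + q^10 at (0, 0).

The Hessian of f at 0 has rank 1. Corank 1: A-series; mu = 9 gives A_9.

9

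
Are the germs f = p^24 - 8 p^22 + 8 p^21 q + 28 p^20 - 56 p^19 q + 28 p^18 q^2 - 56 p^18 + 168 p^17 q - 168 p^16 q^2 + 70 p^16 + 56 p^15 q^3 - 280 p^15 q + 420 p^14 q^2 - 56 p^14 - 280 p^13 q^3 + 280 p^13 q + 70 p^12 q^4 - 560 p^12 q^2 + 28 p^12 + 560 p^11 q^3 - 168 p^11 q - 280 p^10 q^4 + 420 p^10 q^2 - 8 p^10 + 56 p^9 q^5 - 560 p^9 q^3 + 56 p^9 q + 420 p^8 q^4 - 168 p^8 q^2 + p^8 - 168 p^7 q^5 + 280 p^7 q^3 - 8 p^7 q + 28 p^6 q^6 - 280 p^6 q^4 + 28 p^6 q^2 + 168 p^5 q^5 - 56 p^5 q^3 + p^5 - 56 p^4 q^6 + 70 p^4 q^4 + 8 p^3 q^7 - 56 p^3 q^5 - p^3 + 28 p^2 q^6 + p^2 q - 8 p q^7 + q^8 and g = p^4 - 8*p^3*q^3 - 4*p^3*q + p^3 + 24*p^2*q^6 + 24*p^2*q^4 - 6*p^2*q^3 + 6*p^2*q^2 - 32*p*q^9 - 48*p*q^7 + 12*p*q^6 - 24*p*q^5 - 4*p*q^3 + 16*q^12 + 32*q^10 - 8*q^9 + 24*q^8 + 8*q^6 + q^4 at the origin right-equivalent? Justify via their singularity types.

No.

The Hessian of f at 0 has rank 0. Corank 2; j^3 = -p^2*(p - q) has shape L^2 M (L != M), so D-series; mu = 9 gives D_9. The Hessian of g at 0 has rank 0. Corank 2; j^3 = p^3 is a perfect cube, so E-series; the 4-jet and mu = 6 give E_6. f is D_9 but g is E_6, hence not right-equivalent.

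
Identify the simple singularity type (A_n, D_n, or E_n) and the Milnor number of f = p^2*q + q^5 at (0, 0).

Type D6, Milnor number mu = 6.

The Hessian of f at 0 is [[0, 0], [0, 0]] with rank 0, so corank 2. A Groebner basis of the Jacobian ideal J(f) in C{p,q} is {p^2/5 + q^4, p^3, p*q}; counting standard monomials gives mu = 6. Corank 2; j^3 = p^2*q has shape L^2 M (L != M), so D-series; mu = 6 gives D_6.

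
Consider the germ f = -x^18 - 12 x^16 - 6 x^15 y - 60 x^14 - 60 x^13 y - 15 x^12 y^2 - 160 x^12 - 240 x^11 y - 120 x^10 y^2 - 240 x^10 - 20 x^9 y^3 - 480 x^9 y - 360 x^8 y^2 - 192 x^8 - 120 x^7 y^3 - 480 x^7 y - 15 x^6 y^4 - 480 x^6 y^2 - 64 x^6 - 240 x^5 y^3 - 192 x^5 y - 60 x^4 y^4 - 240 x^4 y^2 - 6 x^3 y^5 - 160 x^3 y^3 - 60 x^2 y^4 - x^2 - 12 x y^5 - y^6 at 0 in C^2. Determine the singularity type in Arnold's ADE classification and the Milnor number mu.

Type A_5, Milnor number mu = 5.

The Hessian of f at 0 is [[-2, 0], [0, 0]] with rank 1, so corank 1. A Groebner basis of the Jacobian ideal J(f) in C{x,y} is {y^5, x}; counting standard monomials gives mu = 5. Corank 1: A-series; mu = 5 gives A_5.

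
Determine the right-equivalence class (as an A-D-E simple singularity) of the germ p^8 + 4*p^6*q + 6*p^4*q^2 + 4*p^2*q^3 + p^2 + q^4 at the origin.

A_3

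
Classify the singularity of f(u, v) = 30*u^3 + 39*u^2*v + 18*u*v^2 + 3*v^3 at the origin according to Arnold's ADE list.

The Hessian of f at 0 has rank 0. Corank 2; j^3 = 3*(2*u + v)*(5*u^2 + 4*u*v + v^2) splits into three distinct lines over C (the quadratic factor has nonzero discriminant), so D_4.

D4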